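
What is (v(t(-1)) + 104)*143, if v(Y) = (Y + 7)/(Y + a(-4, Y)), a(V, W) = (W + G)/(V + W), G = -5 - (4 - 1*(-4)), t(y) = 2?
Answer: 75218/5 ≈ 15044.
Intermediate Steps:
G = -13 (G = -5 - (4 + 4) = -5 - 1*8 = -5 - 8 = -13)
a(V, W) = (-13 + W)/(V + W) (a(V, W) = (W - 13)/(V + W) = (-13 + W)/(V + W))
v(Y) = (7 + Y)/(Y + (-13 + Y)/(-4 + Y)) (v(Y) = (Y + 7)/(Y + (-13 + Y)/(-4 + Y)) = (7 + Y)/(Y + (-13 + Y)/(-4 + Y)))
(v(t(-1)) + 104)*143 = ((-4 + 2)*(7 + 2)/(-13 + 2 + 2*(-4 + 2)) + 104)*143 = (-2*9/(-13 + 2 + 2*(-2)) + 104)*143 = (-2*9/(-13 + 2 - 4) + 104)*143 = (-2*9/(-15) + 104)*143 = (-1/15*(-2)*9 + 104)*143 = (6/5 + 104)*143 = (526/5)*143 = 75218/5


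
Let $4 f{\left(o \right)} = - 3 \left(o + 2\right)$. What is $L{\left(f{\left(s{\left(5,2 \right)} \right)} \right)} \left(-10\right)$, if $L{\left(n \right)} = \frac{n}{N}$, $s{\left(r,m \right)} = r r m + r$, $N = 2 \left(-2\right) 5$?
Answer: $- \frac{171}{8} \approx -21.375$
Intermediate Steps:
$N = -20$ ($N = \left(-4\right) 5 = -20$)
$s{\left(r,m \right)} = r + m r^{2}$ ($s{\left(r,m \right)} = r^{2} m + r = m r^{2} + r = r + m r^{2}$)
$f{\left(o \right)} = - \frac{3}{2} - \frac{3 o}{4}$ ($f{\left(o \right)} = \frac{\left(-3\right) \left(o + 2\right)}{4} = \frac{\left(-3\right) \left(2 + o\right)}{4} = \frac{-6 - 3 o}{4} = - \frac{3}{2} - \frac{3 o}{4}$)
$L{\left(n \right)} = - \frac{n}{20}$ ($L{\left(n \right)} = \frac{n}{-20} = n \left(- \frac{1}{20}\right) = - \frac{n}{20}$)
$L{\left(f{\left(s{\left(5,2 \right)} \right)} \right)} \left(-10\right) = - \frac{- \frac{3}{2} - \frac{3 \cdot 5 \left(1 + 2 \cdot 5\right)}{4}}{20} \left(-10\right) = - \frac{- \frac{3}{2} - \frac{3 \cdot 5 \left(1 + 10\right)}{4}}{20} \left(-10\right) = - \frac{- \frac{3}{2} - \frac{3 \cdot 5 \cdot 11}{4}}{20} \left(-10\right) = - \frac{- \frac{3}{2} - \frac{165}{4}}{20} \left(-10\right) = \left(- \frac{1}{20}\right) \left(- \frac{171}{4}\right) \left(-10\right) = \frac{171}{80} \left(-10\right) = - \frac{171}{8}$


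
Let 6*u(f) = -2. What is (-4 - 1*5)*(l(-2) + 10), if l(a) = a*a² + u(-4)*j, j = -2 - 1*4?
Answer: -36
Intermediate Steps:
u(f) = -⅓ (u(f) = (⅙)*(-2) = -⅓)
j = -6 (j = -2 - 4 = -6)
l(a) = 2 + a³ (l(a) = a*a² - ⅓*(-6) = a³ + 2 = 2 + a³)
(-4 - 1*5)*(l(-2) + 10) = (-4 - 1*5)*((2 + (-2)³) + 10) = (-4 - 5)*((2 - 8) + 10) = -9*(-6 + 10) = -9*4 = -36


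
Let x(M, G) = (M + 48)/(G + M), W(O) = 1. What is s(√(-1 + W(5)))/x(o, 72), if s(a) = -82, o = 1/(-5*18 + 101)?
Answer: -65026/529 ≈ -122.92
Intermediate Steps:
o = 1/11 (o = 1/(-90 + 101) = 1/11 ≈ 0.090909)
x(M, G) = (48 + M)/(G + M)
s(√(-1 + W(5)))/x(o, 72) = -82*(72 + 1/11)/(48 + 1/11) = -82/((529/11)/(793/11)) = -82/((11/793)*(529/11)) = -82/529/793 = -82*793/529 = -65026/529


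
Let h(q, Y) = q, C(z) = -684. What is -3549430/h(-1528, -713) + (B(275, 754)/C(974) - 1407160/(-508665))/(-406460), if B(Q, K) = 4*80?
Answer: 1045738621245910121/450181752324660 ≈ 2322.9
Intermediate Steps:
B(Q, K) = 320
-3549430/h(-1528, -713) + (B(275, 754)/C(974) - 1407160/(-508665))/(-406460) = -3549430/(-1528) + (320/(-684) - 1407160/(-508665))/(-406460) = -3549430*(-1/1528) + (320*(-1/684) - 1407160*(-1/508665))*(-1/406460) = 1774715/764 + (-80/171 + 281432/101733)*(-1/406460) = 1774715/764 + (13328744/5798781)*(-1/406460) = 1774715/764 - 3332186/589243131315 = 1045738621245910121/450181752324660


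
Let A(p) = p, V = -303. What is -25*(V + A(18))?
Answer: 7125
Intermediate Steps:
-25*(V + A(18)) = -25*(-303 + 18) = -25*(-285) = 7125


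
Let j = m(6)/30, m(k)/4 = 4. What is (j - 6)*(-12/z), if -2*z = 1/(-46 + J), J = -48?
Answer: 61664/5 ≈ 12333.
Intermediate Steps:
m(k) = 16 (m(k) = 4*4 = 16)
z = 1/188 (z = -1/(2*(-46 - 48)) = -1/2/(-94) = -1/2*(-1/94) = 1/188 ≈ 0.0053191)
j = 8/15 (j = 16/30 = 16*(1/30) = 8/15 ≈ 0.53333)
(j - 6)*(-12/z) = (8/15 - 6)*(-12/1/188) = -(-328)*188/5 = -82/15*(-2256) = 61664/5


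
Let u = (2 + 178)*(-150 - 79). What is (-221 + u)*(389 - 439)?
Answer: 2072050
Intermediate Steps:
u = -41220 (u = 180*(-229) = -41220)
(-221 + u)*(389 - 439) = (-221 - 41220)*(389 - 439) = -41441*(-50) = 2072050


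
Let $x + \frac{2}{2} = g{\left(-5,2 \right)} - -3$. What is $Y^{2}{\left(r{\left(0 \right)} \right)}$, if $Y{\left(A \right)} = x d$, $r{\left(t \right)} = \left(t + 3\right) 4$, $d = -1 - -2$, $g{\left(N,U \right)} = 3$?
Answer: $25$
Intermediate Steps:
$x = 5$ ($x = -1 + \left(3 - -3\right) = -1 + \left(3 + 3\right) = -1 + 6 = 5$)
$d = 1$ ($d = -1 + 2 = 1$)
$r{\left(t \right)} = 12 + 4 t$ ($r{\left(t \right)} = \left(3 + t\right) 4 = 12 + 4 t$)
$Y{\left(A \right)} = 5$ ($Y{\left(A \right)} = 5 \cdot 1 = 5$)
$Y^{2}{\left(r{\left(0 \right)} \right)} = 5^{2} = 25$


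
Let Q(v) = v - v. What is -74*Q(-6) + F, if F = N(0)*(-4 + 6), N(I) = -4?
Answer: -8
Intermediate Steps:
Q(v) = 0
F = -8 (F = -4*(-4 + 6) = -4*2 = -8)
-74*Q(-6) + F = -74*0 - 8 = 0 - 8 = -8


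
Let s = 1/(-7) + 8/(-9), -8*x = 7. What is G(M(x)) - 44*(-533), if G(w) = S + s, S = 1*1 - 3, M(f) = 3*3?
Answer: 1477285/63 ≈ 23449.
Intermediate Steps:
x = -7/8 (x = -⅛*7 = -7/8 ≈ -0.87500)
M(f) = 9
s = -65/63 (s = 1*(-⅐) + 8*(-⅑) = -⅐ - 8/9 = -65/63 ≈ -1.0317)
S = -2 (S = 1 - 3 = -2)
G(w) = -191/63 (G(w) = -2 - 65/63 = -191/63)
G(M(x)) - 44*(-533) = -191/63 - 44*(-533) = -191/63 + 23452 = 1477285/63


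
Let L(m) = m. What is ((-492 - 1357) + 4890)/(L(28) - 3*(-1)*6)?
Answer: 3041/46 ≈ 66.109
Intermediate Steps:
((-492 - 1357) + 4890)/(L(28) - 3*(-1)*6) = ((-492 - 1357) + 4890)/(28 - 3*(-1)*6) = (-1849 + 4890)/(28 + 3*6) = 3041/(28 + 18) = 3041/46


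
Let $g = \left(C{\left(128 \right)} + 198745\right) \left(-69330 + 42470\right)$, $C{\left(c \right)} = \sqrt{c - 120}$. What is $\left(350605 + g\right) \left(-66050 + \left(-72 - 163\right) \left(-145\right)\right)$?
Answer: $170680634537625 + 1717697000 \sqrt{2} \approx 1.7068 \cdot 10^{14}$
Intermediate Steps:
$C{\left(c \right)} = \sqrt{-120 + c}$
$g = -5338290700 - 53720 \sqrt{2}$ ($g = \left(\sqrt{-120 + 128} + 198745\right) \left(-69330 + 42470\right) = \left(\sqrt{8} + 198745\right) \left(-26860\right) = \left(2 \sqrt{2} + 198745\right) \left(-26860\right) = \left(198745 + 2 \sqrt{2}\right) \left(-26860\right) = -5338290700 - 53720 \sqrt{2} \approx -5.3384 \cdot 10^{9}$)
$\left(350605 + g\right) \left(-66050 + \left(-72 - 163\right) \left(-145\right)\right) = \left(350605 - \left(5338290700 + 53720 \sqrt{2}\right)\right) \left(-66050 + \left(-72 - 163\right) \left(-145\right)\right) = \left(-5337940095 - 53720 \sqrt{2}\right) \left(-66050 - -34075\right) = \left(-5337940095 - 53720 \sqrt{2}\right) \left(-66050 + 34075\right) = \left(-5337940095 - 53720 \sqrt{2}\right) \left(-31975\right) = 170680634537625 + 1717697000 \sqrt{2}$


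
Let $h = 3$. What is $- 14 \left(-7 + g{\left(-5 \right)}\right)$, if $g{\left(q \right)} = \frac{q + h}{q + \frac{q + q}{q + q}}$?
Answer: $91$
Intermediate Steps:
$g{\left(q \right)} = \frac{3 + q}{1 + q}$ ($g{\left(q \right)} = \frac{q + 3}{q + \frac{q + q}{q + q}} = \frac{3 + q}{q + \frac{2 q}{2 q}} = \frac{3 + q}{q + 2 q \frac{1}{2 q}} = \frac{3 + q}{q + 1} = \frac{3 + q}{1 + q}$)
$- 14 \left(-7 + g{\left(-5 \right)}\right) = - 14 \left(-7 + \frac{3 - 5}{1 - 5}\right) = - 14 \left(-7 + \frac{1}{-4} \left(-2\right)\right) = - 14 \left(-7 - - \frac{1}{2}\right) = - 14 \left(-7 + \frac{1}{2}\right) = \left(-14\right) \left(- \frac{13}{2}\right) = 91$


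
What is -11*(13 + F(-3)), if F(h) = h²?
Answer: -242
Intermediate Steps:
-11*(13 + F(-3)) = -11*(13 + (-3)²) = -11*(13 + 9) = -11*22 = -242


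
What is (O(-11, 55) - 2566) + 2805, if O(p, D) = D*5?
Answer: 514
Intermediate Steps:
O(p, D) = 5*D
(O(-11, 55) - 2566) + 2805 = (5*55 - 2566) + 2805 = (275 - 2566) + 2805 = -2291 + 2805 = 514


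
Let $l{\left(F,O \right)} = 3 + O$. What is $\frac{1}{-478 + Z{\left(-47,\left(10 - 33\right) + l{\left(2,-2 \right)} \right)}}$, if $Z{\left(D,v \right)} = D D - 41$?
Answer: $\frac{1}{1690} \approx 0.00059172$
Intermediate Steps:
$Z{\left(D,v \right)} = -41 + D^{2}$ ($Z{\left(D,v \right)} = D^{2} - 41 = -41 + D^{2}$)
$\frac{1}{-478 + Z{\left(-47,\left(10 - 33\right) + l{\left(2,-2 \right)} \right)}} = \frac{1}{-478 - \left(41 - \left(-47\right)^{2}\right)} = \frac{1}{-478 + \left(-41 + 2209\right)} = \frac{1}{-478 + 2168} = \frac{1}{1690}$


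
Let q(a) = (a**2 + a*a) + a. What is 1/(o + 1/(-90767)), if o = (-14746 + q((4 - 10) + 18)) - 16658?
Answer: -90767/2823216769 ≈ -3.2150e-5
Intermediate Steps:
q(a) = a + 2*a**2 (q(a) = (a**2 + a**2) + a = 2*a**2 + a = a + 2*a**2)
o = -31104 (o = (-14746 + ((4 - 10) + 18)*(1 + 2*((4 - 10) + 18))) - 16658 = (-14746 + (-6 + 18)*(1 + 2*(-6 + 18))) - 16658 = (-14746 + 12*(1 + 2*12)) - 16658 = (-14746 + 12*(1 + 24)) - 16658 = (-14746 + 12*25) - 16658 = (-14746 + 300) - 16658 = -14446 - 16658 = -31104)
1/(o + 1/(-90767)) = 1/(-31104 + 1/(-90767)) = 1/(-31104 - 1/90767) = 1/(-2823216769/90767) = -90767/2823216769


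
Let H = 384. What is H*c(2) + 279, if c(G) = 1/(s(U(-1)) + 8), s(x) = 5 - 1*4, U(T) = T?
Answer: 965/3 ≈ 321.67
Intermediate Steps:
s(x) = 1 (s(x) = 5 - 4 = 1)
c(G) = ⅑ (c(G) = 1/(1 + 8) = 1/9 = ⅑)
H*c(2) + 279 = 384*(⅑) + 279 = 128/3 + 279 = 965/3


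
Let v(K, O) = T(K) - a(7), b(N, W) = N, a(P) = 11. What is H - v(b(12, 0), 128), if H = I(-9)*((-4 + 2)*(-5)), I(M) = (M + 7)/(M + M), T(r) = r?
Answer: 1/9 ≈ 0.11111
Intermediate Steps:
I(M) = (7 + M)/(2*M) (I(M) = (7 + M)/((2*M)) = (7 + M)*(1/(2*M)) = (7 + M)/(2*M))
v(K, O) = -11 + K (v(K, O) = K - 1*11 = K - 11 = -11 + K)
H = 10/9 (H = ((1/2)*(7 - 9)/(-9))*((-4 + 2)*(-5)) = ((1/2)*(-1/9)*(-2))*(-2*(-5)) = (1/9)*10 = 10/9 ≈ 1.1111)
H - v(b(12, 0), 128) = 10/9 - (-11 + 12) = 10/9 - 1*1 = 10/9 - 1 = 1/9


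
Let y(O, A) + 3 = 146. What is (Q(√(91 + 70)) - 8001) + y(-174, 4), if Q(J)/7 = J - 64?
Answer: -8306 + 7*√161 ≈ -8217.2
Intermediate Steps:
y(O, A) = 143 (y(O, A) = -3 + 146 = 143)
Q(J) = -448 + 7*J (Q(J) = 7*(J - 64) = 7*(-64 + J) = -448 + 7*J)
(Q(√(91 + 70)) - 8001) + y(-174, 4) = ((-448 + 7*√(91 + 70)) - 8001) + 143 = ((-448 + 7*√161) - 8001) + 143 = (-8449 + 7*√161) + 143 = -8306 + 7*√161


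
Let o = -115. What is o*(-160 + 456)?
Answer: -34040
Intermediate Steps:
o*(-160 + 456) = -115*(-160 + 456) = -115*296 = -34040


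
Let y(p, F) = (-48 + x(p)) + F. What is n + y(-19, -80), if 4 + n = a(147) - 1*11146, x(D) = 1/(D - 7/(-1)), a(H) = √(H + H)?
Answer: -135337/12 + 7*√6 ≈ -11261.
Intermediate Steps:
a(H) = √2*√H (a(H) = √(2*H) = √2*√H)
x(D) = 1/(7 + D) (x(D) = 1/(D - 7*(-1)) = 1/(D + 7) = 1/(7 + D))
y(p, F) = -48 + F + 1/(7 + p) (y(p, F) = (-48 + 1/(7 + p)) + F = -48 + F + 1/(7 + p))
n = -11150 + 7*√6 (n = -4 + (√2*√147 - 1*11146) = -4 + (√2*(7*√3) - 11146) = -4 + (7*√6 - 11146) = -4 + (-11146 + 7*√6) = -11150 + 7*√6 ≈ -11133.)
n + y(-19, -80) = (-11150 + 7*√6) + (1 + (-48 - 80)*(7 - 19))/(7 - 19) = (-11150 + 7*√6) + (1 - 128*(-12))/(-12) = (-11150 + 7*√6) - (1 + 1536)/12 = (-11150 + 7*√6) - 1/12*1537 = (-11150 + 7*√6) - 1537/12 = -135337/12 + 7*√6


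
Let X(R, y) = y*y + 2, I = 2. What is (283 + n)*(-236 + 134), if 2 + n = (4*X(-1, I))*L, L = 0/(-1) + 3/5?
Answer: -150654/5 ≈ -30131.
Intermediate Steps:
X(R, y) = 2 + y² (X(R, y) = y² + 2 = 2 + y²)
L = ⅗ (L = 0*(-1) + 3*(⅕) = 0 + ⅗ = ⅗ ≈ 0.60000)
n = 62/5 (n = -2 + (4*(2 + 2²))*(⅗) = -2 + (4*(2 + 4))*(⅗) = -2 + (4*6)*(⅗) = -2 + 24*(⅗) = -2 + 72/5 = 62/5 ≈ 12.400)
(283 + n)*(-236 + 134) = (283 + 62/5)*(-236 + 134) = (1477/5)*(-102) = -150654/5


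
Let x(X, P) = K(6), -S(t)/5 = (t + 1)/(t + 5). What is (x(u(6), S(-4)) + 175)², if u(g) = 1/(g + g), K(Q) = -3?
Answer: 29584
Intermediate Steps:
S(t) = -5*(1 + t)/(5 + t) (S(t) = -5*(t + 1)/(t + 5) = -5*(1 + t)/(5 + t))
u(g) = 1/(2*g)
x(X, P) = -3
(x(u(6), S(-4)) + 175)² = (-3 + 175)² = 172² = 29584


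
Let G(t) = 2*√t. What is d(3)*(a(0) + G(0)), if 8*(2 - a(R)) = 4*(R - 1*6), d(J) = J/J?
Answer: 5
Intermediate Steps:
d(J) = 1
a(R) = 5 - R/2 (a(R) = 2 - (R - 1*6)/2 = 2 - (R - 6)/2 = 2 - (-6 + R)/2 = 2 - (-24 + 4*R)/8 = 2 + (3 - R/2) = 5 - R/2)
d(3)*(a(0) + G(0)) = 1*((5 - ½*0) + 2*√0) = 1*((5 + 0) + 2*0) = 1*(5 + 0) = 1*5 = 5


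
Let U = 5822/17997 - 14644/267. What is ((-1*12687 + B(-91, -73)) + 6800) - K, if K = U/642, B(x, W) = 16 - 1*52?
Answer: -3045304057840/514156293 ≈ -5922.9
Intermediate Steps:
U = -87331198/1601733 (U = 5822*(1/17997) - 14644*1/267 = 5822/17997 - 14644/267 = -87331198/1601733 ≈ -54.523)
B(x, W) = -36 (B(x, W) = 16 - 52 = -36)
K = -43665599/514156293 (K = -87331198/1601733/642 = -87331198/1601733*1/642 = -43665599/514156293 ≈ -0.084927)
((-1*12687 + B(-91, -73)) + 6800) - K = ((-1*12687 - 36) + 6800) - 1*(-43665599/514156293) = ((-12687 - 36) + 6800) + 43665599/514156293 = (-12723 + 6800) + 43665599/514156293 = -5923 + 43665599/514156293 = -3045304057840/514156293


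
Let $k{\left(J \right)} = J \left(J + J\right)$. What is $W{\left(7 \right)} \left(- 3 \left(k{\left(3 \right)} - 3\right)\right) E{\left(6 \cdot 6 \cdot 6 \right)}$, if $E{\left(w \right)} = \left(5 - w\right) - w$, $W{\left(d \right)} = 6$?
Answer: $115290$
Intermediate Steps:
$k{\left(J \right)} = 2 J^{2}$ ($k{\left(J \right)} = J 2 J = 2 J^{2}$)
$E{\left(w \right)} = 5 - 2 w$
$W{\left(7 \right)} \left(- 3 \left(k{\left(3 \right)} - 3\right)\right) E{\left(6 \cdot 6 \cdot 6 \right)} = 6 \left(- 3 \left(2 \cdot 3^{2} - 3\right)\right) \left(5 - 2 \cdot 6 \cdot 6 \cdot 6\right) = 6 \left(- 3 \left(2 \cdot 9 - 3\right)\right) \left(5 - 2 \cdot 36 \cdot 6\right) = 6 \left(- 3 \left(18 - 3\right)\right) \left(5 - 432\right) = 6 \left(\left(-3\right) 15\right) \left(5 - 432\right) = 6 \left(-45\right) \left(-427\right) = \left(-270\right) \left(-427\right) = 115290$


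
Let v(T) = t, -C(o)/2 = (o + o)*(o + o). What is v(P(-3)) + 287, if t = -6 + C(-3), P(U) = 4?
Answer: 209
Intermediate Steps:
C(o) = -8*o² (C(o) = -2*(o + o)*(o + o) = -2*2*o*2*o = -8*o²)
t = -78 (t = -6 - 8*(-3)² = -6 - 8*9 = -6 - 72 = -78)
v(T) = -78
v(P(-3)) + 287 = -78 + 287 = 209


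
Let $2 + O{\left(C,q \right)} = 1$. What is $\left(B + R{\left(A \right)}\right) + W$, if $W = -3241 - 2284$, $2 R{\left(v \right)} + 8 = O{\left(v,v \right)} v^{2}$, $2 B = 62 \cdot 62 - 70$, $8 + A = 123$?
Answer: $- \frac{20509}{2} \approx -10255.0$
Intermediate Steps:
$A = 115$ ($A = -8 + 123 = 115$)
$O{\left(C,q \right)} = -1$ ($O{\left(C,q \right)} = -2 + 1 = -1$)
$B = 1887$ ($B = \frac{62 \cdot 62 - 70}{2} = \frac{3844 - 70}{2} = \frac{1}{2} \cdot 3774 = 1887$)
$R{\left(v \right)} = -4 - \frac{v^{2}}{2}$ ($R{\left(v \right)} = -4 + \frac{\left(-1\right) v^{2}}{2} = -4 - \frac{v^{2}}{2}$)
$W = -5525$ ($W = -3241 - 2284 = -5525$)
$\left(B + R{\left(A \right)}\right) + W = \left(1887 - \left(4 + \frac{115^{2}}{2}\right)\right) - 5525 = \left(1887 - \frac{13233}{2}\right) - 5525 = - \frac{9459}{2} - 5525 = - \frac{20509}{2}$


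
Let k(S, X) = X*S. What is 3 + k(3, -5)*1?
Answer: -12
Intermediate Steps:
k(S, X) = S*X
3 + k(3, -5)*1 = 3 + (3*(-5))*1 = 3 - 15*1 = 3 - 15 = -12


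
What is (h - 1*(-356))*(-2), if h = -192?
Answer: -328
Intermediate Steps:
(h - 1*(-356))*(-2) = (-192 - 1*(-356))*(-2) = (-192 + 356)*(-2) = 164*(-2) = -328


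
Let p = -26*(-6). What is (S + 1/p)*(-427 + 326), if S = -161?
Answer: 2536615/156 ≈ 16260.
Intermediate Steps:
p = 156
(S + 1/p)*(-427 + 326) = (-161 + 1/156)*(-427 + 326) = (-161 + 1/156)*(-101) = -25115/156*(-101) = 2536615/156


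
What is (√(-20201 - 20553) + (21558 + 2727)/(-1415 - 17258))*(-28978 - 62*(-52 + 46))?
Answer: 694696710/18673 - 28606*I*√40754 ≈ 37203.0 - 5.7749e+6*I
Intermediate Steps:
(√(-20201 - 20553) + (21558 + 2727)/(-1415 - 17258))*(-28978 - 62*(-52 + 46)) = (√(-40754) + 24285/(-18673))*(-28978 - 62*(-6)) = (I*√40754 + 24285*(-1/18673))*(-28978 + 372) = (I*√40754 - 24285/18673)*(-28606) = (-24285/18673 + I*√40754)*(-28606) = 694696710/18673 - 28606*I*√40754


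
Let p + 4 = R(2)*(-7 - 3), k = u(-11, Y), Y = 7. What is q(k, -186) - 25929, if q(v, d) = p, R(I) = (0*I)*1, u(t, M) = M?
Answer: -25933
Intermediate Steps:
k = 7
R(I) = 0 (R(I) = 0*1 = 0)
p = -4 (p = -4 + 0*(-7 - 3) = -4 + 0*(-10) = -4 + 0 = -4)
q(v, d) = -4
q(k, -186) - 25929 = -4 - 25929 = -25933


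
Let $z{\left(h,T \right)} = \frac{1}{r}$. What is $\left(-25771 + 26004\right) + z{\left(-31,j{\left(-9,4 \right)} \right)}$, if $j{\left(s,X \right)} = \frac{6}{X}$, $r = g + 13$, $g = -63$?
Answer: $\frac{11649}{50} \approx 232.98$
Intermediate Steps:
$r = -50$ ($r = -63 + 13 = -50$)
$z{\left(h,T \right)} = - \frac{1}{50}$ ($z{\left(h,T \right)} = \frac{1}{-50} = - \frac{1}{50}$)
$\left(-25771 + 26004\right) + z{\left(-31,j{\left(-9,4 \right)} \right)} = \left(-25771 + 26004\right) - \frac{1}{50} = 233 - \frac{1}{50} = \frac{11649}{50}$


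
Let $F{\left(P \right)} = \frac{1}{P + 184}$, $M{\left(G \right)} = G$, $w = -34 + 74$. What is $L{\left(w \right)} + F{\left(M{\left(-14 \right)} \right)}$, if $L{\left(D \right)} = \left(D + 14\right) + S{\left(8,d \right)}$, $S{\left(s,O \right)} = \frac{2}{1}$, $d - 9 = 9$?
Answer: $\frac{9521}{170} \approx 56.006$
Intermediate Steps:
$d = 18$ ($d = 9 + 9 = 18$)
$w = 40$
$S{\left(s,O \right)} = 2$ ($S{\left(s,O \right)} = 2 \cdot 1 = 2$)
$L{\left(D \right)} = 16 + D$ ($L{\left(D \right)} = \left(D + 14\right) + 2 = \left(14 + D\right) + 2 = 16 + D$)
$F{\left(P \right)} = \frac{1}{184 + P}$
$L{\left(w \right)} + F{\left(M{\left(-14 \right)} \right)} = \left(16 + 40\right) + \frac{1}{184 - 14} = 56 + \frac{1}{170} = \frac{9521}{170}$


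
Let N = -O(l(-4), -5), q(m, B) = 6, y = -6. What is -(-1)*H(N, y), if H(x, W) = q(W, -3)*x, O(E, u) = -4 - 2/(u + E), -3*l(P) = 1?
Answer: 87/4 ≈ 21.750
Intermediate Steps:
l(P) = -⅓ (l(P) = -⅓*1 = -⅓)
O(E, u) = -4 - 2/(E + u)
N = 29/8 (N = -2*(-1 - 2*(-⅓) - 2*(-5))/(-⅓ - 5) = -2*(-1 + ⅔ + 10)/(-16/3) = -2*(-3)*29/(16*3) = -1*(-29/8) = 29/8 ≈ 3.6250)
H(x, W) = 6*x
-(-1)*H(N, y) = -(-1)*6*(29/8) = -(-1)*87/4 = -1*(-87/4) = 87/4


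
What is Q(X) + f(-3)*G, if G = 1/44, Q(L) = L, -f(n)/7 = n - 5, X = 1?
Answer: 25/11 ≈ 2.2727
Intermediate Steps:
f(n) = 35 - 7*n (f(n) = -7*(n - 5) = -7*(-5 + n) = 35 - 7*n)
G = 1/44 ≈ 0.022727
Q(X) + f(-3)*G = 1 + (35 - 7*(-3))*(1/44) = 1 + (35 + 21)*(1/44) = 1 + 56*(1/44) = 1 + 14/11 = 25/11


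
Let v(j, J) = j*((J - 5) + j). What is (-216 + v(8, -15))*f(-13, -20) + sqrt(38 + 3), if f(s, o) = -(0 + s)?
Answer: -4056 + sqrt(41) ≈ -4049.6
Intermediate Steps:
v(j, J) = j*(-5 + J + j) (v(j, J) = j*((-5 + J) + j) = j*(-5 + J + j))
f(s, o) = -s
(-216 + v(8, -15))*f(-13, -20) + sqrt(38 + 3) = (-216 + 8*(-5 - 15 + 8))*(-1*(-13)) + sqrt(38 + 3) = (-216 + 8*(-12))*13 + sqrt(41) = (-216 - 96)*13 + sqrt(41) = -312*13 + sqrt(41) = -4056 + sqrt(41)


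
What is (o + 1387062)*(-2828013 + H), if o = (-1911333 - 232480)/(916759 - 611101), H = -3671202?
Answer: -306159570254878705/33962 ≈ -9.0148e+12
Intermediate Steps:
o = -2143813/305658 ≈ -7.0138
(o + 1387062)*(-2828013 + H) = (-2143813/305658 + 1387062)*(-2828013 - 3671202) = (423964452983/305658)*(-6499215) = -306159570254878705/33962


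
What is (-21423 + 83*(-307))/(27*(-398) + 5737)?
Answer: 46904/5009 ≈ 9.3639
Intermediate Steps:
(-21423 + 83*(-307))/(27*(-398) + 5737) = (-21423 - 25481)/(-10746 + 5737) = -46904/(-5009) = -46904*(-1/5009) = 46904/5009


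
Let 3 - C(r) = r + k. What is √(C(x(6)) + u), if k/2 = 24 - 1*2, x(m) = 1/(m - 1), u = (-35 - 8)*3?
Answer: I*√4255/5 ≈ 13.046*I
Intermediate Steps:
u = -129 (u = -43*3 = -129)
x(m) = 1/(-1 + m)
k = 44 (k = 2*(24 - 1*2) = 2*(24 - 2) = 2*22 = 44)
C(r) = -41 - r (C(r) = 3 - (r + 44) = 3 - (44 + r) = 3 + (-44 - r) = -41 - r)
√(C(x(6)) + u) = √((-41 - 1/(-1 + 6)) - 129) = √((-41 - 1/5) - 129) = √((-41 - 1*⅕) - 129) = √((-41 - ⅕) - 129) = √(-206/5 - 129) = √(-851/5) = I*√4255/5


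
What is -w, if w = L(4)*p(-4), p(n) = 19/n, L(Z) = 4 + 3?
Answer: 133/4 ≈ 33.250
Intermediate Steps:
L(Z) = 7
w = -133/4 (w = 7*(19/(-4)) = 7*(19*(-¼)) = 7*(-19/4) = -133/4 ≈ -33.250)
-w = -1*(-133/4) = 133/4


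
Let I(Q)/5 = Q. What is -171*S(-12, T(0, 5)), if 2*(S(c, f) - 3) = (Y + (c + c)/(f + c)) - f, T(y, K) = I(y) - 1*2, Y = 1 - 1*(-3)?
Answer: -8208/7 ≈ -1172.6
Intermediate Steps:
I(Q) = 5*Q
Y = 4 (Y = 1 + 3 = 4)
T(y, K) = -2 + 5*y (T(y, K) = 5*y - 1*2 = 5*y - 2 = -2 + 5*y)
S(c, f) = 5 - f/2 + c/(c + f) (S(c, f) = 3 + ((4 + (c + c)/(f + c)) - f)/2 = 3 + ((4 + (2*c)/(c + f)) - f)/2 = 3 + ((4 + 2*c/(c + f)) - f)/2 = 3 + (4 - f + 2*c/(c + f))/2 = 3 + (2 - f/2 + c/(c + f)) = 5 - f/2 + c/(c + f))
-171*S(-12, T(0, 5)) = -171*(-(-2 + 5*0)² + 10*(-2 + 5*0) + 12*(-12) - 1*(-12)*(-2 + 5*0))/(2*(-12 + (-2 + 5*0))) = -171*(-(-2 + 0)² + 10*(-2 + 0) - 144 - 1*(-12)*(-2 + 0))/(2*(-12 + (-2 + 0))) = -171*(-1*(-2)² + 10*(-2) - 144 - 1*(-12)*(-2))/(2*(-12 - 2)) = -171*(-1*4 - 20 - 144 - 24)/(2*(-14)) = -171*(-1)*(-4 - 20 - 144 - 24)/(2*14) = -171*(-1)*(-192)/(2*14) = -171*48/7 = -8208/7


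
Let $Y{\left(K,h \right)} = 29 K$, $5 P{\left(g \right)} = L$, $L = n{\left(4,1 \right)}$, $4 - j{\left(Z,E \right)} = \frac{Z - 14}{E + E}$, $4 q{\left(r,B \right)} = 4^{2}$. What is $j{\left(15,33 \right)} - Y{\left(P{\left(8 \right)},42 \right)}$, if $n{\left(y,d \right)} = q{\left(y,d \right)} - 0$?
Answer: $- \frac{6341}{330} \approx -19.215$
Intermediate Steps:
$q{\left(r,B \right)} = 4$ ($q{\left(r,B \right)} = \frac{4^{2}}{4} = \frac{1}{4} \cdot 16 = 4$)
$j{\left(Z,E \right)} = 4 - \frac{-14 + Z}{2 E}$ ($j{\left(Z,E \right)} = 4 - \frac{Z - 14}{E + E} = 4 - \frac{-14 + Z}{2 E}$)
$n{\left(y,d \right)} = 4$ ($n{\left(y,d \right)} = 4 - 0 = 4 + 0 = 4$)
$L = 4$
$P{\left(g \right)} = \frac{4}{5}$ ($P{\left(g \right)} = \frac{1}{5} \cdot 4 = \frac{4}{5}$)
$j{\left(15,33 \right)} - Y{\left(P{\left(8 \right)},42 \right)} = \frac{14 - 15 + 8 \cdot 33}{2 \cdot 33} - 29 \cdot \frac{4}{5} = \frac{1}{2} \cdot \frac{1}{33} \left(14 - 15 + 264\right) - \frac{116}{5} = \frac{1}{2} \cdot \frac{1}{33} \cdot 263 - \frac{116}{5} = \frac{263}{66} - \frac{116}{5} = - \frac{6341}{330}$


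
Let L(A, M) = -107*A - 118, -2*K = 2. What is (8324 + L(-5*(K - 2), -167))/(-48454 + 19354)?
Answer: -6601/29100 ≈ -0.22684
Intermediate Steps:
K = -1 (K = -½*2 = -1)
L(A, M) = -118 - 107*A
(8324 + L(-5*(K - 2), -167))/(-48454 + 19354) = (8324 + (-118 - (-535)*(-1 - 2)))/(-48454 + 19354) = (8324 + (-118 - (-535)*(-3)))/(-29100) = (8324 + (-118 - 107*15))*(-1/29100) = (8324 + (-118 - 1605))*(-1/29100) = (8324 - 1723)*(-1/29100) = 6601*(-1/29100) = -6601/29100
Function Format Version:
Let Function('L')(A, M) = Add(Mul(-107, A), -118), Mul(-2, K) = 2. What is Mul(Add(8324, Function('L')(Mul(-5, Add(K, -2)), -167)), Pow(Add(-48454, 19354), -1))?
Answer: Rational(-6601, 29100) ≈ -0.22684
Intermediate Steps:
K = -1 (K = Mul(Rational(-1, 2), 2) = -1)
Function('L')(A, M) = Add(-118, Mul(-107, A))
Mul(Add(8324, Function('L')(Mul(-5, Add(K, -2)), -167)), Pow(Add(-48454, 19354), -1)) = Mul(Add(8324, Add(-118, Mul(-107, Mul(-5, Add(-1, -2))))), Pow(Add(-48454, 19354), -1)) = Mul(Add(8324, Add(-118, Mul(-107, Mul(-5, -3)))), Pow(-29100, -1)) = Mul(Add(8324, Add(-118, Mul(-107, 15))), Rational(-1, 29100)) = Mul(Add(8324, Add(-118, -1605)), Rational(-1, 29100)) = Mul(Add(8324, -1723), Rational(-1, 29100)) = Mul(6601, Rational(-1, 29100)) = Rational(-6601, 29100)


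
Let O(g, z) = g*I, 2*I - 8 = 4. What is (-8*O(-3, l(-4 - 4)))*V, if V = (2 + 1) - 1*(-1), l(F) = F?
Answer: 576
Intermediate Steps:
I = 6 (I = 4 + (½)*4 = 4 + 2 = 6)
O(g, z) = 6*g (O(g, z) = g*6 = 6*g)
V = 4 (V = 3 + 1 = 4)
(-8*O(-3, l(-4 - 4)))*V = -48*(-3)*4 = -8*(-18)*4 = 144*4 = 576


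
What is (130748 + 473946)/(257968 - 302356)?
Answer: -302347/22194 ≈ -13.623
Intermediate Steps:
(130748 + 473946)/(257968 - 302356) = 604694/(-44388) = 604694*(-1/44388) = -302347/22194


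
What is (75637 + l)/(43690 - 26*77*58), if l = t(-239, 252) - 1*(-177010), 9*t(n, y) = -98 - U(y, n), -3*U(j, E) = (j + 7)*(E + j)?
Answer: -3412271/977751 ≈ -3.4899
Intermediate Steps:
U(j, E) = -(7 + j)*(E + j)/3 (U(j, E) = -(j + 7)*(E + j)/3 = -(7 + j)*(E + j)/3)
t(n, y) = -98/9 + y**2/27 + 7*n/27 + 7*y/27 + n*y/27 (t(n, y) = (-98 - (-7*n/3 - 7*y/3 - y**2/3 - n*y/3))/9 = (-98 + (y**2/3 + 7*n/3 + 7*y/3 + n*y/3))/9 = (-98 + y**2/3 + 7*n/3 + 7*y/3 + n*y/3)/9 = -98/9 + y**2/27 + 7*n/27 + 7*y/27 + n*y/27)
l = 4782343/27 (l = (-98/9 + (1/27)*252**2 + (7/27)*(-239) + (7/27)*252 + (1/27)*(-239)*252) - 1*(-177010) = (-98/9 + (1/27)*63504 - 1673/27 + 196/3 - 6692/3) + 177010 = (-98/9 + 2352 - 1673/27 + 196/3 - 6692/3) + 177010 = 3073/27 + 177010 = 4782343/27 ≈ 1.7712e+5)
(75637 + l)/(43690 - 26*77*58) = (75637 + 4782343/27)/(43690 - 26*77*58) = 6824542/(27*(43690 - 2002*58)) = 6824542/(27*(43690 - 116116)) = (6824542/27)/(-72426) = (6824542/27)*(-1/72426) = -3412271/977751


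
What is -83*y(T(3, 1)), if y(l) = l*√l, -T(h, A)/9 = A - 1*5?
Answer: -17928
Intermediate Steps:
T(h, A) = 45 - 9*A (T(h, A) = -9*(A - 1*5) = -9*(A - 5) = -9*(-5 + A) = 45 - 9*A)
y(l) = l^(3/2)
-83*y(T(3, 1)) = -83*(45 - 9*1)^(3/2) = -83*(45 - 9)^(3/2) = -83*36^(3/2) = -83*216 = -17928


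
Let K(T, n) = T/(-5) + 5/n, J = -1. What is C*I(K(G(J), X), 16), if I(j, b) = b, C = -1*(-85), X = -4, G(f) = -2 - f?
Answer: 1360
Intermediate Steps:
K(T, n) = 5/n - T/5 (K(T, n) = T*(-⅕) + 5/n = -T/5 + 5/n = 5/n - T/5)
C = 85
C*I(K(G(J), X), 16) = 85*16 = 1360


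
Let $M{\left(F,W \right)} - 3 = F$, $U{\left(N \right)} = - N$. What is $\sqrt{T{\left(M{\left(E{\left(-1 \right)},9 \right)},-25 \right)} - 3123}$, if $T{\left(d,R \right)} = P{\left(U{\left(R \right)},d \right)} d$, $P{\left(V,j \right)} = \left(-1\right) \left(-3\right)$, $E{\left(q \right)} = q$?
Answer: $i \sqrt{3117} \approx 55.83 i$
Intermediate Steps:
$M{\left(F,W \right)} = 3 + F$
$P{\left(V,j \right)} = 3$
$T{\left(d,R \right)} = 3 d$
$\sqrt{T{\left(M{\left(E{\left(-1 \right)},9 \right)},-25 \right)} - 3123} = \sqrt{3 \left(3 - 1\right) - 3123} = \sqrt{3 \cdot 2 - 3123} = \sqrt{6 - 3123} = \sqrt{-3117} = i \sqrt{3117}$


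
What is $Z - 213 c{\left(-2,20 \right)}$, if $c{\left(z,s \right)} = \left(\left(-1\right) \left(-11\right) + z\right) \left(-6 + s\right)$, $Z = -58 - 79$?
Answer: $-26975$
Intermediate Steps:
$Z = -137$ ($Z = -58 - 79 = -137$)
$c{\left(z,s \right)} = \left(-6 + s\right) \left(11 + z\right)$ ($c{\left(z,s \right)} = \left(11 + z\right) \left(-6 + s\right) = \left(-6 + s\right) \left(11 + z\right)$)
$Z - 213 c{\left(-2,20 \right)} = -137 - 213 \left(-66 - -12 + 11 \cdot 20 + 20 \left(-2\right)\right) = -137 - 213 \left(-66 + 12 + 220 - 40\right) = -137 - 26838 = -26975$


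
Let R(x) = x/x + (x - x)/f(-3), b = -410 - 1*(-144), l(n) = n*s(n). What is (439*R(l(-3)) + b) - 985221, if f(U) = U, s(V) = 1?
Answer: -985048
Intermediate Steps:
l(n) = n (l(n) = n*1 = n)
b = -266 (b = -410 + 144 = -266)
R(x) = 1 (R(x) = x/x + (x - x)/(-3) = 1 + 0*(-⅓) = 1 + 0 = 1)
(439*R(l(-3)) + b) - 985221 = (439*1 - 266) - 985221 = (439 - 266) - 985221 = 173 - 985221 = -985048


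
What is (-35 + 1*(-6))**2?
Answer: 1681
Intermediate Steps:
(-35 + 1*(-6))**2 = (-35 - 6)**2 = (-41)**2 = 1681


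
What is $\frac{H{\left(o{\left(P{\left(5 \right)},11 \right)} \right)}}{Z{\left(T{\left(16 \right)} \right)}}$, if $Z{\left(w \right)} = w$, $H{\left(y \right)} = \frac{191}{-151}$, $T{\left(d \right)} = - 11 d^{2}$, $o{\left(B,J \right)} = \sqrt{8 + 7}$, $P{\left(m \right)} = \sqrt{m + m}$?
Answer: $\frac{191}{425216} \approx 0.00044918$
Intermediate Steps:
$P{\left(m \right)} = \sqrt{2} \sqrt{m}$ ($P{\left(m \right)} = \sqrt{2 m} = \sqrt{2} \sqrt{m}$)
$o{\left(B,J \right)} = \sqrt{15}$
$H{\left(y \right)} = - \frac{191}{151}$ ($H{\left(y \right)} = 191 \left(- \frac{1}{151}\right) = - \frac{191}{151}$)
$\frac{H{\left(o{\left(P{\left(5 \right)},11 \right)} \right)}}{Z{\left(T{\left(16 \right)} \right)}} = - \frac{191}{151 \left(- 11 \cdot 16^{2}\right)} = - \frac{191}{151 \left(\left(-11\right) 256\right)} = - \frac{191}{151 \left(-2816\right)} = \left(- \frac{191}{151}\right) \left(- \frac{1}{2816}\right) = \frac{191}{425216}$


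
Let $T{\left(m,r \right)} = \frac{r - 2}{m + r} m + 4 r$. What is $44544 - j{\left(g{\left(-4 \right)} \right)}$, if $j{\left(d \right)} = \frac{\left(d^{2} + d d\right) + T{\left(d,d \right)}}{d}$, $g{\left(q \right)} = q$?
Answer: $\frac{178189}{4} \approx 44547.0$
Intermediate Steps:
$T{\left(m,r \right)} = 4 r + \frac{m \left(-2 + r\right)}{m + r}$ ($T{\left(m,r \right)} = \frac{-2 + r}{m + r} m + 4 r = \frac{m \left(-2 + r\right)}{m + r} + 4 r = 4 r + \frac{m \left(-2 + r\right)}{m + r}$)
$j{\left(d \right)} = \frac{2 d^{2} + \frac{- 2 d + 9 d^{2}}{2 d}}{d}$ ($j{\left(d \right)} = \frac{\left(d^{2} + d d\right) + \frac{- 2 d + 4 d^{2} + 5 d d}{d + d}}{d} = \frac{\left(d^{2} + d^{2}\right) + \frac{- 2 d + 4 d^{2} + 5 d^{2}}{2 d}}{d} = \frac{2 d^{2} + \frac{1}{2 d} \left(- 2 d + 9 d^{2}\right)}{d} = \frac{2 d^{2} + \frac{- 2 d + 9 d^{2}}{2 d}}{d}$)
$44544 - j{\left(g{\left(-4 \right)} \right)} = 44544 - \left(\frac{9}{2} - \frac{1}{-4} + 2 \left(-4\right)\right) = 44544 - \left(\frac{9}{2} - - \frac{1}{4} - 8\right) = 44544 - \left(\frac{9}{2} + \frac{1}{4} - 8\right) = 44544 - - \frac{13}{4} = 44544 + \frac{13}{4} = \frac{178189}{4}$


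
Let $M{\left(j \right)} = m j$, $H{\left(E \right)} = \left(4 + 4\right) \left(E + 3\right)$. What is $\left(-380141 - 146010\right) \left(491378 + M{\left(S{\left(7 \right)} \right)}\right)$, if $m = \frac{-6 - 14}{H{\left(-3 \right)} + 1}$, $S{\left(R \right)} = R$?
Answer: $-258465364938$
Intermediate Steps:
$H{\left(E \right)} = 24 + 8 E$ ($H{\left(E \right)} = 8 \left(3 + E\right) = 24 + 8 E$)
$m = -20$ ($m = \frac{-6 - 14}{\left(24 + 8 \left(-3\right)\right) + 1} = - \frac{20}{\left(24 - 24\right) + 1} = - \frac{20}{0 + 1} = - \frac{20}{1} = \left(-20\right) 1 = -20$)
$M{\left(j \right)} = - 20 j$
$\left(-380141 - 146010\right) \left(491378 + M{\left(S{\left(7 \right)} \right)}\right) = \left(-380141 - 146010\right) \left(491378 - 140\right) = - 526151 \left(491378 - 140\right) = \left(-526151\right) 491238 = -258465364938$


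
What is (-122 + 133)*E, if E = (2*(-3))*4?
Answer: -264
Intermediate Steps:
E = -24 (E = -6*4 = -24)
(-122 + 133)*E = (-122 + 133)*(-24) = 11*(-24) = -264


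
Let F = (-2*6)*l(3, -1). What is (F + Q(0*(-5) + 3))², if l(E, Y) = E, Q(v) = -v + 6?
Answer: 1089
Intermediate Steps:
Q(v) = 6 - v
F = -36 (F = -2*6*3 = -12*3 = -36)
(F + Q(0*(-5) + 3))² = (-36 + (6 - (0*(-5) + 3)))² = (-36 + (6 - (0 + 3)))² = (-36 + (6 - 1*3))² = (-36 + (6 - 3))² = (-36 + 3)² = (-33)² = 1089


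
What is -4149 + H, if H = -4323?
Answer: -8472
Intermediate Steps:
-4149 + H = -4149 - 4323 = -8472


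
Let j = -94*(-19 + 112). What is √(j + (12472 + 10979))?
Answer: √14709 ≈ 121.28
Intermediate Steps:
j = -8742 (j = -94*93 = -8742)
√(j + (12472 + 10979)) = √(-8742 + (12472 + 10979)) = √(-8742 + 23451) = √14709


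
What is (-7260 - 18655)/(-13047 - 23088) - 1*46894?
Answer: -4642435/99 ≈ -46893.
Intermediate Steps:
(-7260 - 18655)/(-13047 - 23088) - 1*46894 = -25915/(-36135) - 46894 = -25915*(-1/36135) - 46894 = 71/99 - 46894 = -4642435/99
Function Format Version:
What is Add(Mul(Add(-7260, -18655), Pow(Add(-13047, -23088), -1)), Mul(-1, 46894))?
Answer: Rational(-4642435, 99) ≈ -46893.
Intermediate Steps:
Add(Mul(Add(-7260, -18655), Pow(Add(-13047, -23088), -1)), Mul(-1, 46894)) = Add(Mul(-25915, Pow(-36135, -1)), -46894) = Add(Mul(-25915, Rational(-1, 36135)), -46894) = Add(Rational(71, 99), -46894) = Rational(-4642435, 99)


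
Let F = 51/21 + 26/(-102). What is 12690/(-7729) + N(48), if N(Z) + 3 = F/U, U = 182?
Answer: -1162537247/251092023 ≈ -4.6299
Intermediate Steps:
F = 776/357 (F = 51*(1/21) + 26*(-1/102) = 17/7 - 13/51 = 776/357 ≈ 2.1737)
N(Z) = -97073/32487 (N(Z) = -3 + (776/357)/182 = -3 + (776/357)*(1/182) = -3 + 388/32487 = -97073/32487)
12690/(-7729) + N(48) = 12690/(-7729) - 97073/32487 = 12690*(-1/7729) - 97073/32487 = -12690/7729 - 97073/32487 = -1162537247/251092023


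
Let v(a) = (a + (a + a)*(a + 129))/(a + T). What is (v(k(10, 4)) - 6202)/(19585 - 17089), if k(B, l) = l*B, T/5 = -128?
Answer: -31123/12480 ≈ -2.4938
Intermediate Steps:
T = -640 (T = 5*(-128) = -640)
k(B, l) = B*l
v(a) = (a + 2*a*(129 + a))/(-640 + a) (v(a) = (a + (a + a)*(a + 129))/(a - 640) = (a + (2*a)*(129 + a))/(-640 + a) = (a + 2*a*(129 + a))/(-640 + a))
(v(k(10, 4)) - 6202)/(19585 - 17089) = ((10*4)*(259 + 2*(10*4))/(-640 + 10*4) - 6202)/(19585 - 17089) = (40*(259 + 2*40)/(-640 + 40) - 6202)/2496 = (40*(259 + 80)/(-600) - 6202)*(1/2496) = (40*(-1/600)*339 - 6202)*(1/2496) = (-113/5 - 6202)*(1/2496) = -31123/5*1/2496 = -31123/12480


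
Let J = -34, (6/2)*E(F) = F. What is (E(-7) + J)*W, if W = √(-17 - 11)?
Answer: -218*I*√7/3 ≈ -192.26*I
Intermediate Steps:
E(F) = F/3
W = 2*I*√7 (W = √(-28) = 2*I*√7 ≈ 5.2915*I)
(E(-7) + J)*W = ((⅓)*(-7) - 34)*(2*I*√7) = (-7/3 - 34)*(2*I*√7) = -218*I*√7/3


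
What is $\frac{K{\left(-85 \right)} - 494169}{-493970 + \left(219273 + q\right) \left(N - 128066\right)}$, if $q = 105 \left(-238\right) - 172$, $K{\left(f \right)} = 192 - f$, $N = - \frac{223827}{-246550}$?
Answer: $\frac{121769072600}{6129069555846003} \approx 1.9867 \cdot 10^{-5}$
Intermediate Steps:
$N = \frac{223827}{246550}$ ($N = \left(-223827\right) \left(- \frac{1}{246550}\right) = \frac{223827}{246550} \approx 0.90784$)
$q = -25162$ ($q = -24990 - 172 = -25162$)
$\frac{K{\left(-85 \right)} - 494169}{-493970 + \left(219273 + q\right) \left(N - 128066\right)} = \frac{\left(192 - -85\right) - 494169}{-493970 + \left(219273 - 25162\right) \left(\frac{223827}{246550} - 128066\right)} = \frac{\left(192 + 85\right) - 494169}{-493970 + 194111 \left(- \frac{31574448473}{246550}\right)} = \frac{277 - 494169}{-493970 - \frac{6128947767542503}{246550}} = - \frac{493892}{- \frac{6129069555846003}{246550}} = \left(-493892\right) \left(- \frac{246550}{6129069555846003}\right) = \frac{121769072600}{6129069555846003}$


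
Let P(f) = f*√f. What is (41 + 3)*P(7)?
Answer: 308*√7 ≈ 814.89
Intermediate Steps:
P(f) = f^(3/2)
(41 + 3)*P(7) = (41 + 3)*7^(3/2) = 44*(7*√7) = 308*√7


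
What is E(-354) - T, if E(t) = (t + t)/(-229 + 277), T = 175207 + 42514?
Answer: -870943/4 ≈ -2.1774e+5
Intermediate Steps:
T = 217721
E(t) = t/24 (E(t) = (2*t)/48 = (2*t)*(1/48) = t/24)
E(-354) - T = (1/24)*(-354) - 1*217721 = -59/4 - 217721 = -870943/4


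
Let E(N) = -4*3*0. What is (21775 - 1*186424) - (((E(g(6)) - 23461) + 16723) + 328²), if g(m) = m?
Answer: -265495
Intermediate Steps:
E(N) = 0 (E(N) = -12*0 = 0)
(21775 - 1*186424) - (((E(g(6)) - 23461) + 16723) + 328²) = (21775 - 1*186424) - (((0 - 23461) + 16723) + 328²) = (21775 - 186424) - ((-23461 + 16723) + 107584) = -164649 - (-6738 + 107584) = -164649 - 1*100846 = -164649 - 100846 = -265495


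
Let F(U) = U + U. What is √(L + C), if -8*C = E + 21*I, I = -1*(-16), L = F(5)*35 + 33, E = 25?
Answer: √5406/4 ≈ 18.381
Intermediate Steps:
F(U) = 2*U
L = 383 (L = (2*5)*35 + 33 = 10*35 + 33 = 350 + 33 = 383)
I = 16
C = -361/8 (C = -(25 + 21*16)/8 = -(25 + 336)/8 = -⅛*361 = -361/8 ≈ -45.125)
√(L + C) = √(383 - 361/8) = √(2703/8) = √5406/4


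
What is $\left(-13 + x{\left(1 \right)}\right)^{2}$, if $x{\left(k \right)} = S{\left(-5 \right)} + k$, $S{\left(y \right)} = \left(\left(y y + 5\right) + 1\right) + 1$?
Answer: $400$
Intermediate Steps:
$S{\left(y \right)} = 7 + y^{2}$ ($S{\left(y \right)} = \left(\left(y^{2} + 5\right) + 1\right) + 1 = \left(\left(5 + y^{2}\right) + 1\right) + 1 = \left(6 + y^{2}\right) + 1 = 7 + y^{2}$)
$x{\left(k \right)} = 32 + k$ ($x{\left(k \right)} = \left(7 + \left(-5\right)^{2}\right) + k = \left(7 + 25\right) + k = 32 + k$)
$\left(-13 + x{\left(1 \right)}\right)^{2} = \left(-13 + \left(32 + 1\right)\right)^{2} = \left(-13 + 33\right)^{2} = 20^{2} = 400$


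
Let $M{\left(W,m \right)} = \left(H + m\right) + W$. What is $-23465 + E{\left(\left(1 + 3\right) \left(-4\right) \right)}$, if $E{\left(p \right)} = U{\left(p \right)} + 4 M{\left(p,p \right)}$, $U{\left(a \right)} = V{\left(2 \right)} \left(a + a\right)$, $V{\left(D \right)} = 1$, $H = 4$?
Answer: $-23609$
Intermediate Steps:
$M{\left(W,m \right)} = 4 + W + m$ ($M{\left(W,m \right)} = \left(4 + m\right) + W = 4 + W + m$)
$U{\left(a \right)} = 2 a$ ($U{\left(a \right)} = 1 \left(a + a\right) = 1 \cdot 2 a = 2 a$)
$E{\left(p \right)} = 16 + 10 p$ ($E{\left(p \right)} = 2 p + 4 \left(4 + p + p\right) = 2 p + 4 \left(4 + 2 p\right) = 2 p + \left(16 + 8 p\right) = 16 + 10 p$)
$-23465 + E{\left(\left(1 + 3\right) \left(-4\right) \right)} = -23465 + \left(16 + 10 \left(1 + 3\right) \left(-4\right)\right) = -23465 + \left(16 + 10 \cdot 4 \left(-4\right)\right) = -23465 + \left(16 + 10 \left(-16\right)\right) = -23465 + \left(16 - 160\right) = -23465 - 144 = -23609$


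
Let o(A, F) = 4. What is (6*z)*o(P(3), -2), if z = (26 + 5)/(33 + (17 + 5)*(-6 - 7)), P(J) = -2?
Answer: -744/253 ≈ -2.9407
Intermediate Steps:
z = -31/253 (z = 31/(33 + 22*(-13)) = 31/(33 - 286) = 31/(-253) = 31*(-1/253) = -31/253 ≈ -0.12253)
(6*z)*o(P(3), -2) = (6*(-31/253))*4 = -186/253*4 = -744/253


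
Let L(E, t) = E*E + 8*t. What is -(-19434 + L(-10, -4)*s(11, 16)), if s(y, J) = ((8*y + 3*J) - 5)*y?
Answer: -78554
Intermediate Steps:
s(y, J) = y*(-5 + 3*J + 8*y) (s(y, J) = ((3*J + 8*y) - 5)*y = (-5 + 3*J + 8*y)*y = y*(-5 + 3*J + 8*y))
L(E, t) = E**2 + 8*t
-(-19434 + L(-10, -4)*s(11, 16)) = -(-19434 + ((-10)**2 + 8*(-4))*(11*(-5 + 3*16 + 8*11))) = -(-19434 + (100 - 32)*(11*(-5 + 48 + 88))) = -(-19434 + 68*(11*131)) = -(-19434 + 68*1441) = -(-19434 + 97988) = -1*78554 = -78554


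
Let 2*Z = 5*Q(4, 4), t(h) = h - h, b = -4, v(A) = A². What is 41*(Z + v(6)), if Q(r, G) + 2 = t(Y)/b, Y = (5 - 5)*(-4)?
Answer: 1271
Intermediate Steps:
Y = 0 (Y = 0*(-4) = 0)
t(h) = 0
Q(r, G) = -2 (Q(r, G) = -2 + 0/(-4) = -2 + 0*(-¼) = -2 + 0 = -2)
Z = -5 (Z = (5*(-2))/2 = (½)*(-10) = -5)
41*(Z + v(6)) = 41*(-5 + 6²) = 41*(-5 + 36) = 41*31 = 1271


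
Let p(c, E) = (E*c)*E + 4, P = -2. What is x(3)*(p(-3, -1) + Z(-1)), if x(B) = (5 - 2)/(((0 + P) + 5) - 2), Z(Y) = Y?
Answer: 0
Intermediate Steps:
p(c, E) = 4 + c*E**2 (p(c, E) = c*E**2 + 4 = 4 + c*E**2)
x(B) = 3 (x(B) = (5 - 2)/(((0 - 2) + 5) - 2) = 3/((-2 + 5) - 2) = 3/(3 - 2) = 3/1 = 3*1 = 3)
x(3)*(p(-3, -1) + Z(-1)) = 3*((4 - 3*(-1)**2) - 1) = 3*((4 - 3*1) - 1) = 3*((4 - 3) - 1) = 3*(1 - 1) = 3*0 = 0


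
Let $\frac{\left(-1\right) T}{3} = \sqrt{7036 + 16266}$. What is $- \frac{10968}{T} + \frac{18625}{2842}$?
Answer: $\frac{18625}{2842} + \frac{1828 \sqrt{23302}}{11651} \approx 30.504$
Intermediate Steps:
$T = - 3 \sqrt{23302}$ ($T = - 3 \sqrt{7036 + 16266} = - 3 \sqrt{23302} \approx -457.95$)
$- \frac{10968}{T} + \frac{18625}{2842} = - \frac{10968}{\left(-3\right) \sqrt{23302}} + \frac{18625}{2842} = - 10968 \left(- \frac{\sqrt{23302}}{69906}\right) + 18625 \cdot \frac{1}{2842} = \frac{1828 \sqrt{23302}}{11651} + \frac{18625}{2842} = \frac{18625}{2842} + \frac{1828 \sqrt{23302}}{11651}$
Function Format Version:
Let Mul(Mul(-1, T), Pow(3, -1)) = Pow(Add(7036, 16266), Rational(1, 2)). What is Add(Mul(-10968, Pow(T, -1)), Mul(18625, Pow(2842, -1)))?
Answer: Add(Rational(18625, 2842), Mul(Rational(1828, 11651), Pow(23302, Rational(1, 2)))) ≈ 30.504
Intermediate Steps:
T = Mul(-3, Pow(23302, Rational(1, 2))) (T = Mul(-3, Pow(Add(7036, 16266), Rational(1, 2))) = Mul(-3, Pow(23302, Rational(1, 2))) ≈ -457.95)
Add(Mul(-10968, Pow(T, -1)), Mul(18625, Pow(2842, -1))) = Add(Mul(-10968, Pow(Mul(-3, Pow(23302, Rational(1, 2))), -1)), Mul(18625, Pow(2842, -1))) = Add(Mul(-10968, Mul(Rational(-1, 69906), Pow(23302, Rational(1, 2)))), Mul(18625, Rational(1, 2842))) = Add(Mul(Rational(1828, 11651), Pow(23302, Rational(1, 2))), Rational(18625, 2842)) = Add(Rational(18625, 2842), Mul(Rational(1828, 11651), Pow(23302, Rational(1, 2))))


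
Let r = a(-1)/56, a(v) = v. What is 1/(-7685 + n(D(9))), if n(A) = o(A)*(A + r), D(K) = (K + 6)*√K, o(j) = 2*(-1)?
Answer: -28/217699 ≈ -0.00012862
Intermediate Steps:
o(j) = -2
D(K) = √K*(6 + K) (D(K) = (6 + K)*√K = √K*(6 + K))
r = -1/56 ≈ -0.017857
n(A) = 1/28 - 2*A (n(A) = -2*(A - 1/56) = -2*(-1/56 + A) = 1/28 - 2*A)
1/(-7685 + n(D(9))) = 1/(-7685 + (1/28 - 2*√9*(6 + 9))) = 1/(-7685 + (1/28 - 6*15)) = 1/(-7685 + (1/28 - 2*45)) = 1/(-7685 + (1/28 - 90)) = 1/(-7685 - 2519/28) = 1/(-217699/28) = -28/217699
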